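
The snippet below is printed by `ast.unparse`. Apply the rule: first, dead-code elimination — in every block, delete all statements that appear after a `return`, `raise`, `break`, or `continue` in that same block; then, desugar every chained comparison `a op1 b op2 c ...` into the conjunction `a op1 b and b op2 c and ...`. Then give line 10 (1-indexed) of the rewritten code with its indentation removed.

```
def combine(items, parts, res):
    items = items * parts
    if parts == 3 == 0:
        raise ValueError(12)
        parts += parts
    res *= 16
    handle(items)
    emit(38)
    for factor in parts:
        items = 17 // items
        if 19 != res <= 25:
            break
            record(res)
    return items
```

Transformed code:
def combine(items, parts, res):
    items = items * parts
    if parts == 3 and 3 == 0:
        raise ValueError(12)
    res *= 16
    handle(items)
    emit(38)
    for factor in parts:
        items = 17 // items
        if 19 != res and res <= 25:
            break
    return items

if 19 != res and res <= 25:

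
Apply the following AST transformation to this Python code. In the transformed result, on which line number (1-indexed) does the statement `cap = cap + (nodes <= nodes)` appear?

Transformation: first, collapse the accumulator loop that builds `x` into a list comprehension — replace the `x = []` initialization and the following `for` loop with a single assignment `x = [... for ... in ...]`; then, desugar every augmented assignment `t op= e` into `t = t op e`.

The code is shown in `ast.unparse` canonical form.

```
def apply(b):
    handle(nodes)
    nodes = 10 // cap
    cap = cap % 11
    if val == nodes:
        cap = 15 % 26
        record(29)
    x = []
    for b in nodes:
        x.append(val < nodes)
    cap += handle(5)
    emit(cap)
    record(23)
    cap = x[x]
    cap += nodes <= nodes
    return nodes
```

13

Transformed code:
def apply(b):
    handle(nodes)
    nodes = 10 // cap
    cap = cap % 11
    if val == nodes:
        cap = 15 % 26
        record(29)
    x = [val < nodes for b in nodes]
    cap = cap + handle(5)
    emit(cap)
    record(23)
    cap = x[x]
    cap = cap + (nodes <= nodes)
    return nodes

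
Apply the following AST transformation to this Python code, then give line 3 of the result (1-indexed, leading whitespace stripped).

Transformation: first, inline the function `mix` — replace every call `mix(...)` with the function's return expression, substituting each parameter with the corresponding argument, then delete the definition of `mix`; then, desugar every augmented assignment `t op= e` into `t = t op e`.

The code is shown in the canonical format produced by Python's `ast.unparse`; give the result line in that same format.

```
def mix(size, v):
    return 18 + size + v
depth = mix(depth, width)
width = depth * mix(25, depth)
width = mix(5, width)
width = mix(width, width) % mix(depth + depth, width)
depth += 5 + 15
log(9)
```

Transformed code:
depth = 18 + depth + width
width = depth * (18 + 25 + depth)
width = 18 + 5 + width
width = (18 + width + width) % (18 + (depth + depth) + width)
depth = depth + (5 + 15)
log(9)

width = 18 + 5 + width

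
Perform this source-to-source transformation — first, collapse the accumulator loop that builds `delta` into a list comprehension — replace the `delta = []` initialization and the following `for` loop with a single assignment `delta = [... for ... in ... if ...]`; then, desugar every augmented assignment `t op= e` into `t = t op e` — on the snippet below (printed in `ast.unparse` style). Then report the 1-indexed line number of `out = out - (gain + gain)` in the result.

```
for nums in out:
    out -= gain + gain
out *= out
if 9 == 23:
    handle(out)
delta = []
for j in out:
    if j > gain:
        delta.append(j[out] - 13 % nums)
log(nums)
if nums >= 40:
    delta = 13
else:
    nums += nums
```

2

Transformed code:
for nums in out:
    out = out - (gain + gain)
out = out * out
if 9 == 23:
    handle(out)
delta = [j[out] - 13 % nums for j in out if j > gain]
log(nums)
if nums >= 40:
    delta = 13
else:
    nums = nums + nums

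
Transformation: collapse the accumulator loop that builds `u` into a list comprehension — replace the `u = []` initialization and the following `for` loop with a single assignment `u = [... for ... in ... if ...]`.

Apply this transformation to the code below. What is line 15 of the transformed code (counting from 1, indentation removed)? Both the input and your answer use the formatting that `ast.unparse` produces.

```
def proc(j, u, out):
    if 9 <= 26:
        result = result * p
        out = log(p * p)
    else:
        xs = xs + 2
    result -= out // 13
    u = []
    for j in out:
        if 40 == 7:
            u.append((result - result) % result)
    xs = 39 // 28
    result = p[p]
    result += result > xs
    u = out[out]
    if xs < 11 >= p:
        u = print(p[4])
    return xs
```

return xs

Transformed code:
def proc(j, u, out):
    if 9 <= 26:
        result = result * p
        out = log(p * p)
    else:
        xs = xs + 2
    result -= out // 13
    u = [(result - result) % result for j in out if 40 == 7]
    xs = 39 // 28
    result = p[p]
    result += result > xs
    u = out[out]
    if xs < 11 >= p:
        u = print(p[4])
    return xs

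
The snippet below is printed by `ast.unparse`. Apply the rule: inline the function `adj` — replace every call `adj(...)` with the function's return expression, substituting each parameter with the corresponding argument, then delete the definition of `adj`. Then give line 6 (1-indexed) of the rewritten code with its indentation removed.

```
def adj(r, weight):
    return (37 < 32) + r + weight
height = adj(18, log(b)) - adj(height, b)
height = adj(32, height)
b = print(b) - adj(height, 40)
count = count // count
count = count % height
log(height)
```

Transformed code:
height = (37 < 32) + 18 + log(b) - ((37 < 32) + height + b)
height = (37 < 32) + 32 + height
b = print(b) - ((37 < 32) + height + 40)
count = count // count
count = count % height
log(height)

log(height)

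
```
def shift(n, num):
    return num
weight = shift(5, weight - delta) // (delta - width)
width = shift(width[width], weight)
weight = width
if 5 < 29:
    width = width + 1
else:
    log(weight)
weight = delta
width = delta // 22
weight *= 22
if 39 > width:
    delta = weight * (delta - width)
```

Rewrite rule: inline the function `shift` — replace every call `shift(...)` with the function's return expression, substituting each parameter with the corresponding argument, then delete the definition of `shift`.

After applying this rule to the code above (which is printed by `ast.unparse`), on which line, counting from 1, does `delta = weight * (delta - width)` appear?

Transformed code:
weight = (weight - delta) // (delta - width)
width = weight
weight = width
if 5 < 29:
    width = width + 1
else:
    log(weight)
weight = delta
width = delta // 22
weight *= 22
if 39 > width:
    delta = weight * (delta - width)

12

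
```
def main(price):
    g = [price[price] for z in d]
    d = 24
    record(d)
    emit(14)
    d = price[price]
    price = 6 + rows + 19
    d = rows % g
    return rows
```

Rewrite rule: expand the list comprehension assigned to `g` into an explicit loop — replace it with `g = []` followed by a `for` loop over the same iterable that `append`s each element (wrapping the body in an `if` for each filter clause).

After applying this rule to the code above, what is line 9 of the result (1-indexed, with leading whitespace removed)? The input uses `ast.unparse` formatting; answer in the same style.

Transformed code:
def main(price):
    g = []
    for z in d:
        g.append(price[price])
    d = 24
    record(d)
    emit(14)
    d = price[price]
    price = 6 + rows + 19
    d = rows % g
    return rows

price = 6 + rows + 19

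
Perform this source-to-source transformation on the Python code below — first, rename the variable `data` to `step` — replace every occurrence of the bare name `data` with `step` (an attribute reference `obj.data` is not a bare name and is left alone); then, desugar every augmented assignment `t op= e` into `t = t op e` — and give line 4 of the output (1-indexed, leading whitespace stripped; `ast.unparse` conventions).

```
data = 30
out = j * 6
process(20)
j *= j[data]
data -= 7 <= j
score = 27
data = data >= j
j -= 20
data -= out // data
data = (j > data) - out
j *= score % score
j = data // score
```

j = j * j[step]

Transformed code:
step = 30
out = j * 6
process(20)
j = j * j[step]
step = step - (7 <= j)
score = 27
step = step >= j
j = j - 20
step = step - out // step
step = (j > step) - out
j = j * (score % score)
j = step // score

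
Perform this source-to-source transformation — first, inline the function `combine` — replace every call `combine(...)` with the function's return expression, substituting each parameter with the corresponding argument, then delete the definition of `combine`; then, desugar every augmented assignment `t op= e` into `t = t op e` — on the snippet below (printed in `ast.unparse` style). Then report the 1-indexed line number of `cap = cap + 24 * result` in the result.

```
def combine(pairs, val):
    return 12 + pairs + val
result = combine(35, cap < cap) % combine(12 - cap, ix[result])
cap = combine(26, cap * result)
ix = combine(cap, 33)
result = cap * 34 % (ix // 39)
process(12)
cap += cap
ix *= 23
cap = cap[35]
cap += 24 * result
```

9

Transformed code:
result = (12 + 35 + (cap < cap)) % (12 + (12 - cap) + ix[result])
cap = 12 + 26 + cap * result
ix = 12 + cap + 33
result = cap * 34 % (ix // 39)
process(12)
cap = cap + cap
ix = ix * 23
cap = cap[35]
cap = cap + 24 * result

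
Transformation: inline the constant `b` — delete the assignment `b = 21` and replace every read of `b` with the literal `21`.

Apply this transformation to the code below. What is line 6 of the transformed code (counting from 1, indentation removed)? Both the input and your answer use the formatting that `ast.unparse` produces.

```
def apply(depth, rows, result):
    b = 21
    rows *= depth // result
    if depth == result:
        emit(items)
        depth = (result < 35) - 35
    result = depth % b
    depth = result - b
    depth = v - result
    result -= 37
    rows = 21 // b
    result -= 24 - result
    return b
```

result = depth % 21

Transformed code:
def apply(depth, rows, result):
    rows *= depth // result
    if depth == result:
        emit(items)
        depth = (result < 35) - 35
    result = depth % 21
    depth = result - 21
    depth = v - result
    result -= 37
    rows = 21 // 21
    result -= 24 - result
    return 21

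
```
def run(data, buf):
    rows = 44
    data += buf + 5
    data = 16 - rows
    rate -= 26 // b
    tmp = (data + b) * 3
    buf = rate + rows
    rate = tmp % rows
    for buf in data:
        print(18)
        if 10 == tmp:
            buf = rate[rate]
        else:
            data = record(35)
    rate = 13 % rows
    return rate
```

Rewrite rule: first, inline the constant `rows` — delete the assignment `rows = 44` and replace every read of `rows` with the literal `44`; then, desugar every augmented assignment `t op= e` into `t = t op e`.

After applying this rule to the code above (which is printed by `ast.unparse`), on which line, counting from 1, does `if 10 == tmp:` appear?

Transformed code:
def run(data, buf):
    data = data + (buf + 5)
    data = 16 - 44
    rate = rate - 26 // b
    tmp = (data + b) * 3
    buf = rate + 44
    rate = tmp % 44
    for buf in data:
        print(18)
        if 10 == tmp:
            buf = rate[rate]
        else:
            data = record(35)
    rate = 13 % 44
    return rate

10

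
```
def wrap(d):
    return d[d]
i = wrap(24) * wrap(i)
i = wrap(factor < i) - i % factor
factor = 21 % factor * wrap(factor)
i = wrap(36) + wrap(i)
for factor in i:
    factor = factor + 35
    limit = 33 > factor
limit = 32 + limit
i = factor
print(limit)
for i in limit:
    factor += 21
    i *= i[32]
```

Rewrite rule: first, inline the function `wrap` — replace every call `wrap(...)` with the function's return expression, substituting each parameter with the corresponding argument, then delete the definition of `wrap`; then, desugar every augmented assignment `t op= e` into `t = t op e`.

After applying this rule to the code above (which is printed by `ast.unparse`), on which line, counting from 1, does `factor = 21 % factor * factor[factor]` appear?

3

Transformed code:
i = 24[24] * i[i]
i = (factor < i)[factor < i] - i % factor
factor = 21 % factor * factor[factor]
i = 36[36] + i[i]
for factor in i:
    factor = factor + 35
    limit = 33 > factor
limit = 32 + limit
i = factor
print(limit)
for i in limit:
    factor = factor + 21
    i = i * i[32]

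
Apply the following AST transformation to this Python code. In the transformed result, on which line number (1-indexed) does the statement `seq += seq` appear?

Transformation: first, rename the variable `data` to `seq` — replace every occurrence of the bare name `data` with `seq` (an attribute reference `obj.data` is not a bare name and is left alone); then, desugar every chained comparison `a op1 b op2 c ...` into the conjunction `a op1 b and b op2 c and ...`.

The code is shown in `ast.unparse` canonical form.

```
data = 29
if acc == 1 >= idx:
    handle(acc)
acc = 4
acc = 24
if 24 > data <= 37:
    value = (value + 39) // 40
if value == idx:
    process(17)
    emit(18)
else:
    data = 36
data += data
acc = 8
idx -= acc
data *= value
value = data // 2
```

Transformed code:
seq = 29
if acc == 1 and 1 >= idx:
    handle(acc)
acc = 4
acc = 24
if 24 > seq and seq <= 37:
    value = (value + 39) // 40
if value == idx:
    process(17)
    emit(18)
else:
    seq = 36
seq += seq
acc = 8
idx -= acc
seq *= value
value = seq // 2

13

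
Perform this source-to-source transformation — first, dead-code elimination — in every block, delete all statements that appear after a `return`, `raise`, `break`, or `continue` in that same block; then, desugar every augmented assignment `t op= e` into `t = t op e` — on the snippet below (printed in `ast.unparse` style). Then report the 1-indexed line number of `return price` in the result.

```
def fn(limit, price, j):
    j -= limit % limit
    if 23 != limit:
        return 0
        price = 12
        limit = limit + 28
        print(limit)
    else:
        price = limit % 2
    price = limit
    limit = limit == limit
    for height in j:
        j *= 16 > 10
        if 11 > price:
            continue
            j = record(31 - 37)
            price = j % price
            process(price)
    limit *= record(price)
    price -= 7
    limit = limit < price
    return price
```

16

Transformed code:
def fn(limit, price, j):
    j = j - limit % limit
    if 23 != limit:
        return 0
    else:
        price = limit % 2
    price = limit
    limit = limit == limit
    for height in j:
        j = j * (16 > 10)
        if 11 > price:
            continue
    limit = limit * record(price)
    price = price - 7
    limit = limit < price
    return price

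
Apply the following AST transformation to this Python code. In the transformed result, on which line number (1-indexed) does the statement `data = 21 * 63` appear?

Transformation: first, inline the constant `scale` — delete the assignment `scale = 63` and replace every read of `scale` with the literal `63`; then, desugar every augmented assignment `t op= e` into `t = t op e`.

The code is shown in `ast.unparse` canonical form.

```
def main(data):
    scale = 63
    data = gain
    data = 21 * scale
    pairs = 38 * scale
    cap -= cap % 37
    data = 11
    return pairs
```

3

Transformed code:
def main(data):
    data = gain
    data = 21 * 63
    pairs = 38 * 63
    cap = cap - cap % 37
    data = 11
    return pairs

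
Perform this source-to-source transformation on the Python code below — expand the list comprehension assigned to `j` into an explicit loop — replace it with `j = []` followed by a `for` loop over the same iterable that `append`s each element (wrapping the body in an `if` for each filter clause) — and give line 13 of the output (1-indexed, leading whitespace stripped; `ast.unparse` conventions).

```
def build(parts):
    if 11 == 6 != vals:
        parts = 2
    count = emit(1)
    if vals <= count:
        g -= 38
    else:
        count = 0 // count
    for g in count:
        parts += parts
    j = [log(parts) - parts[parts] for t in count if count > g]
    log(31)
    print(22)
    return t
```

Transformed code:
def build(parts):
    if 11 == 6 != vals:
        parts = 2
    count = emit(1)
    if vals <= count:
        g -= 38
    else:
        count = 0 // count
    for g in count:
        parts += parts
    j = []
    for t in count:
        if count > g:
            j.append(log(parts) - parts[parts])
    log(31)
    print(22)
    return t

if count > g:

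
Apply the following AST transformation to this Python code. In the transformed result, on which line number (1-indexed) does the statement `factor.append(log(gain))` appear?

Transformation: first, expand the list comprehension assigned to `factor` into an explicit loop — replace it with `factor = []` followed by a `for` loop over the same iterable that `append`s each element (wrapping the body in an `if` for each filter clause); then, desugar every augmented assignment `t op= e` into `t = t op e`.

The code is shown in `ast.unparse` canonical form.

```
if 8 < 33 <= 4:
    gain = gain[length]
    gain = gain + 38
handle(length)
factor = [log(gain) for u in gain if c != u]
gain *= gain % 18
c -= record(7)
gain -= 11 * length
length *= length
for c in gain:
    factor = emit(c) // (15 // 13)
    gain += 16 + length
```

8

Transformed code:
if 8 < 33 <= 4:
    gain = gain[length]
    gain = gain + 38
handle(length)
factor = []
for u in gain:
    if c != u:
        factor.append(log(gain))
gain = gain * (gain % 18)
c = c - record(7)
gain = gain - 11 * length
length = length * length
for c in gain:
    factor = emit(c) // (15 // 13)
    gain = gain + (16 + length)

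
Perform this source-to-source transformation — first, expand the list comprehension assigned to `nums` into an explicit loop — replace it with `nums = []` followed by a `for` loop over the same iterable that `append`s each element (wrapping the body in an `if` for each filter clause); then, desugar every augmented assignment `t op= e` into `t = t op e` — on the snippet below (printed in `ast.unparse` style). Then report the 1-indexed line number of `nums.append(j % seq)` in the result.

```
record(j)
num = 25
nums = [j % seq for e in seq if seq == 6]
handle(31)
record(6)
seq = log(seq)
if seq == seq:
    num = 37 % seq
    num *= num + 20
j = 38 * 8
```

Transformed code:
record(j)
num = 25
nums = []
for e in seq:
    if seq == 6:
        nums.append(j % seq)
handle(31)
record(6)
seq = log(seq)
if seq == seq:
    num = 37 % seq
    num = num * (num + 20)
j = 38 * 8

6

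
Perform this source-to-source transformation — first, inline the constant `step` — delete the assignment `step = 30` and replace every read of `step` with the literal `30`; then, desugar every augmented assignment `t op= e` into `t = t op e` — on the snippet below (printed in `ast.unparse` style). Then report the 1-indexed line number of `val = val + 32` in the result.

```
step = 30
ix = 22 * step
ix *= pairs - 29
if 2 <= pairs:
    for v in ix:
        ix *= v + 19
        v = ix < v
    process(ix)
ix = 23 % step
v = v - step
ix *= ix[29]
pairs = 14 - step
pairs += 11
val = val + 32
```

13

Transformed code:
ix = 22 * 30
ix = ix * (pairs - 29)
if 2 <= pairs:
    for v in ix:
        ix = ix * (v + 19)
        v = ix < v
    process(ix)
ix = 23 % 30
v = v - 30
ix = ix * ix[29]
pairs = 14 - 30
pairs = pairs + 11
val = val + 32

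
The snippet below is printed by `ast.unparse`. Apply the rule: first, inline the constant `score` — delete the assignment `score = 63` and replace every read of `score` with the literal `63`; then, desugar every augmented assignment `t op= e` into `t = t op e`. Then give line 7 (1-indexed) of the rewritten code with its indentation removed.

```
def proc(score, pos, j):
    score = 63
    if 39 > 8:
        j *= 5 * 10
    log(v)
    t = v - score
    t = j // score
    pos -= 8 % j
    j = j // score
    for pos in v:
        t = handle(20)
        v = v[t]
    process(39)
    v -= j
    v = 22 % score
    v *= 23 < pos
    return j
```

Transformed code:
def proc(score, pos, j):
    if 39 > 8:
        j = j * (5 * 10)
    log(v)
    t = v - 63
    t = j // 63
    pos = pos - 8 % j
    j = j // 63
    for pos in v:
        t = handle(20)
        v = v[t]
    process(39)
    v = v - j
    v = 22 % 63
    v = v * (23 < pos)
    return j

pos = pos - 8 % j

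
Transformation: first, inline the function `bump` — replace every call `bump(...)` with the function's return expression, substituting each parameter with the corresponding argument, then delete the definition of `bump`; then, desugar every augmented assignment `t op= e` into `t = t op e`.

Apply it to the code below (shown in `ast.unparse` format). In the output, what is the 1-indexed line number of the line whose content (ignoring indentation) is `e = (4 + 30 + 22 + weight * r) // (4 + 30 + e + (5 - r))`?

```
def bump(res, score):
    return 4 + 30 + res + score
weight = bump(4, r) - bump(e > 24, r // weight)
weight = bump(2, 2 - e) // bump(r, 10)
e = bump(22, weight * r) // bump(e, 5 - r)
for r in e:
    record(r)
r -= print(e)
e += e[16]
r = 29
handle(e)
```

3

Transformed code:
weight = 4 + 30 + 4 + r - (4 + 30 + (e > 24) + r // weight)
weight = (4 + 30 + 2 + (2 - e)) // (4 + 30 + r + 10)
e = (4 + 30 + 22 + weight * r) // (4 + 30 + e + (5 - r))
for r in e:
    record(r)
r = r - print(e)
e = e + e[16]
r = 29
handle(e)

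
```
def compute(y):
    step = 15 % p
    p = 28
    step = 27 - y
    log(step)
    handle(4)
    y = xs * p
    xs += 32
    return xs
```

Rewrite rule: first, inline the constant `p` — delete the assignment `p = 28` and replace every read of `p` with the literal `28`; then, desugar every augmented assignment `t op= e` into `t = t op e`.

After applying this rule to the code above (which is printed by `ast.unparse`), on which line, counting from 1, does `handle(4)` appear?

Transformed code:
def compute(y):
    step = 15 % 28
    step = 27 - y
    log(step)
    handle(4)
    y = xs * 28
    xs = xs + 32
    return xs

5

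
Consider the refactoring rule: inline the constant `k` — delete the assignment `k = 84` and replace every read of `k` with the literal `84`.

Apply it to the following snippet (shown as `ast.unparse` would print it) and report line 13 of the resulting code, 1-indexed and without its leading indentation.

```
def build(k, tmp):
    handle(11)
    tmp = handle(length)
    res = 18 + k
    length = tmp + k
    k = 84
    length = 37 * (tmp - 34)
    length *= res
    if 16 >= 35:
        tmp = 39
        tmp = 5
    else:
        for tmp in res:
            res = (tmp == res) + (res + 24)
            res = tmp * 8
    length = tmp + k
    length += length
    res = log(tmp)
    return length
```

res = (tmp == res) + (res + 24)

Transformed code:
def build(k, tmp):
    handle(11)
    tmp = handle(length)
    res = 18 + 84
    length = tmp + 84
    length = 37 * (tmp - 34)
    length *= res
    if 16 >= 35:
        tmp = 39
        tmp = 5
    else:
        for tmp in res:
            res = (tmp == res) + (res + 24)
            res = tmp * 8
    length = tmp + 84
    length += length
    res = log(tmp)
    return length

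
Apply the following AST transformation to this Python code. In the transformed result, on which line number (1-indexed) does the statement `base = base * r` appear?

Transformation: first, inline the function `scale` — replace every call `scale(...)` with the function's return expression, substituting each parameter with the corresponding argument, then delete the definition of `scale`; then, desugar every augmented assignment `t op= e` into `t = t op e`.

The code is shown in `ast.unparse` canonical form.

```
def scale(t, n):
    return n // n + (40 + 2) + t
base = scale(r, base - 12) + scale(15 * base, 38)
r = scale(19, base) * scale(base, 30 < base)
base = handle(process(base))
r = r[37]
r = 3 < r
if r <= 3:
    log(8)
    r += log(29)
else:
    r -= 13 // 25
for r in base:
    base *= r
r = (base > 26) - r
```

12

Transformed code:
base = (base - 12) // (base - 12) + (40 + 2) + r + (38 // 38 + (40 + 2) + 15 * base)
r = (base // base + (40 + 2) + 19) * ((30 < base) // (30 < base) + (40 + 2) + base)
base = handle(process(base))
r = r[37]
r = 3 < r
if r <= 3:
    log(8)
    r = r + log(29)
else:
    r = r - 13 // 25
for r in base:
    base = base * r
r = (base > 26) - r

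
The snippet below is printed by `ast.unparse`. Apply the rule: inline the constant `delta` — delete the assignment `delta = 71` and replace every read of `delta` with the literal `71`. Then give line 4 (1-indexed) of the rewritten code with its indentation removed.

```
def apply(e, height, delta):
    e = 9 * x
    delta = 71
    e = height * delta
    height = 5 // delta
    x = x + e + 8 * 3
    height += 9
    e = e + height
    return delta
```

Transformed code:
def apply(e, height, delta):
    e = 9 * x
    e = height * 71
    height = 5 // 71
    x = x + e + 8 * 3
    height += 9
    e = e + height
    return 71

height = 5 // 71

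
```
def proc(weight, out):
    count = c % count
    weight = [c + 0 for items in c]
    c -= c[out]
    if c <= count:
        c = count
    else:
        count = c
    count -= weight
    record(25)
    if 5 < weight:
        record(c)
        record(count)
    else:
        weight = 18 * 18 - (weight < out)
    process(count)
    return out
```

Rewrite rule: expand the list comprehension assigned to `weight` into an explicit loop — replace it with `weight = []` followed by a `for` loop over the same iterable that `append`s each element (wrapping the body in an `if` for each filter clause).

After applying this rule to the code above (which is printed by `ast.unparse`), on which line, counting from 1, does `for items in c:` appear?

4

Transformed code:
def proc(weight, out):
    count = c % count
    weight = []
    for items in c:
        weight.append(c + 0)
    c -= c[out]
    if c <= count:
        c = count
    else:
        count = c
    count -= weight
    record(25)
    if 5 < weight:
        record(c)
        record(count)
    else:
        weight = 18 * 18 - (weight < out)
    process(count)
    return out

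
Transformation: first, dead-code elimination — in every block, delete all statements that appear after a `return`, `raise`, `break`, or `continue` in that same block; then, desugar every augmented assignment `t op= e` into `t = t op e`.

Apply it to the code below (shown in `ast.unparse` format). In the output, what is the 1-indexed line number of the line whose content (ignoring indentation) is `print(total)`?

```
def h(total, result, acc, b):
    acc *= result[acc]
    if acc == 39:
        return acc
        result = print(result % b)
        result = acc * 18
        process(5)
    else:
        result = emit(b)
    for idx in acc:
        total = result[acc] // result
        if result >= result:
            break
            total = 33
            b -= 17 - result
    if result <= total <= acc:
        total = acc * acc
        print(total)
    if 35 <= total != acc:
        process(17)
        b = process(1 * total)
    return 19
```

Transformed code:
def h(total, result, acc, b):
    acc = acc * result[acc]
    if acc == 39:
        return acc
    else:
        result = emit(b)
    for idx in acc:
        total = result[acc] // result
        if result >= result:
            break
    if result <= total <= acc:
        total = acc * acc
        print(total)
    if 35 <= total != acc:
        process(17)
        b = process(1 * total)
    return 19

13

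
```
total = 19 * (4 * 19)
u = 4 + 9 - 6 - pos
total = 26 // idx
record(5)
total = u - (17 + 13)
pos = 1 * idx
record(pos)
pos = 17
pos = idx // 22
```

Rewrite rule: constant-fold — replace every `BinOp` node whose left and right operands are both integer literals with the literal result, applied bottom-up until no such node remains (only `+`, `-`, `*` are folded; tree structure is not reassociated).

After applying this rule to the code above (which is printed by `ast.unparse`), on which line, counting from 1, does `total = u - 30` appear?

5

Transformed code:
total = 1444
u = 7 - pos
total = 26 // idx
record(5)
total = u - 30
pos = 1 * idx
record(pos)
pos = 17
pos = idx // 22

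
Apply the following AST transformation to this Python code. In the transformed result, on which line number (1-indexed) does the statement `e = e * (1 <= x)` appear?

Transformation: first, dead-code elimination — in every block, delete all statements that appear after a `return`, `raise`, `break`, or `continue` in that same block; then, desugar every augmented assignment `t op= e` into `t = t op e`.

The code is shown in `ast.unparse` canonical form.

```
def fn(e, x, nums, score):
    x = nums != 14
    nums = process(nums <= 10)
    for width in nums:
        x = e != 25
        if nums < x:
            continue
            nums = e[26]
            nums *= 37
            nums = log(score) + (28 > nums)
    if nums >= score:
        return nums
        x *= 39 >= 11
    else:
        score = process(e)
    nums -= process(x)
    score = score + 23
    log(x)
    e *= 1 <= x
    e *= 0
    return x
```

Transformed code:
def fn(e, x, nums, score):
    x = nums != 14
    nums = process(nums <= 10)
    for width in nums:
        x = e != 25
        if nums < x:
            continue
    if nums >= score:
        return nums
    else:
        score = process(e)
    nums = nums - process(x)
    score = score + 23
    log(x)
    e = e * (1 <= x)
    e = e * 0
    return x

15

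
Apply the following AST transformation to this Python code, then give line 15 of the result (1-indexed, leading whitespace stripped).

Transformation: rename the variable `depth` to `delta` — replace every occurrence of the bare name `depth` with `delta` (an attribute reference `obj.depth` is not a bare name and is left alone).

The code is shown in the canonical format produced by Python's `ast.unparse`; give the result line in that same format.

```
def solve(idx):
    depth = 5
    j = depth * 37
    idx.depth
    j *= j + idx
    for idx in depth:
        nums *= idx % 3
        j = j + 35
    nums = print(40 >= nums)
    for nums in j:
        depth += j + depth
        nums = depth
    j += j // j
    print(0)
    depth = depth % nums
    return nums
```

Transformed code:
def solve(idx):
    delta = 5
    j = delta * 37
    idx.depth
    j *= j + idx
    for idx in delta:
        nums *= idx % 3
        j = j + 35
    nums = print(40 >= nums)
    for nums in j:
        delta += j + delta
        nums = delta
    j += j // j
    print(0)
    delta = delta % nums
    return nums

delta = delta % nums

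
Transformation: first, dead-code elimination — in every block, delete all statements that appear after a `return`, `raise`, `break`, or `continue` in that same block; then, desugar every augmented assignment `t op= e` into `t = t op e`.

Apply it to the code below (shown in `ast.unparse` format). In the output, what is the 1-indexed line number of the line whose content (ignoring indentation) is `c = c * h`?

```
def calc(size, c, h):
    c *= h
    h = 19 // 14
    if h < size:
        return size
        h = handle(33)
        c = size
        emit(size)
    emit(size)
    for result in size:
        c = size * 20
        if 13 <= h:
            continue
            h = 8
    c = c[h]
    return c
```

2

Transformed code:
def calc(size, c, h):
    c = c * h
    h = 19 // 14
    if h < size:
        return size
    emit(size)
    for result in size:
        c = size * 20
        if 13 <= h:
            continue
    c = c[h]
    return c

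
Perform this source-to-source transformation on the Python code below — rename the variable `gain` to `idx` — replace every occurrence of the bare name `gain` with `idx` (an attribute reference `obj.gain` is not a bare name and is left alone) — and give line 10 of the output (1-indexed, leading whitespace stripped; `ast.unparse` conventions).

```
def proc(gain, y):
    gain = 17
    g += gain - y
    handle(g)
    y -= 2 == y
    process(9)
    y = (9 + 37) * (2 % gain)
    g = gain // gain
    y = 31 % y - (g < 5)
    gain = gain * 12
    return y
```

Transformed code:
def proc(idx, y):
    idx = 17
    g += idx - y
    handle(g)
    y -= 2 == y
    process(9)
    y = (9 + 37) * (2 % idx)
    g = idx // idx
    y = 31 % y - (g < 5)
    idx = idx * 12
    return y

idx = idx * 12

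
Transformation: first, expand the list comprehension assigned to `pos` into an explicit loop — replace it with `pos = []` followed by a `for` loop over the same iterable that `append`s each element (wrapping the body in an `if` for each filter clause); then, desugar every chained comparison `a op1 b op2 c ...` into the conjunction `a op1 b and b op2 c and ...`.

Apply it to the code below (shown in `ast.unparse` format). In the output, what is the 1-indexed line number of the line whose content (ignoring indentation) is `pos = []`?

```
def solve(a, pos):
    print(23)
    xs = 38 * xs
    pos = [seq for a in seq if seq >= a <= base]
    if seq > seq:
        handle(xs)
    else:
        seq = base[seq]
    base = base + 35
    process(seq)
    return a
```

Transformed code:
def solve(a, pos):
    print(23)
    xs = 38 * xs
    pos = []
    for a in seq:
        if seq >= a and a <= base:
            pos.append(seq)
    if seq > seq:
        handle(xs)
    else:
        seq = base[seq]
    base = base + 35
    process(seq)
    return a

4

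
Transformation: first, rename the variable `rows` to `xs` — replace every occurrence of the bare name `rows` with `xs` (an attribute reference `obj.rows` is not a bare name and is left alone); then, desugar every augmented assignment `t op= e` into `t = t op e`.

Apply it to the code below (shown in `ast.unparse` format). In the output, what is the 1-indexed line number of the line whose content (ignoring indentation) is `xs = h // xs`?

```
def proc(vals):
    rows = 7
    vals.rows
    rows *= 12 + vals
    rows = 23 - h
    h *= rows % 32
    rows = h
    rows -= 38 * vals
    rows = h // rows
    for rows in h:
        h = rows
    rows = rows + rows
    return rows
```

9

Transformed code:
def proc(vals):
    xs = 7
    vals.rows
    xs = xs * (12 + vals)
    xs = 23 - h
    h = h * (xs % 32)
    xs = h
    xs = xs - 38 * vals
    xs = h // xs
    for xs in h:
        h = xs
    xs = xs + xs
    return xs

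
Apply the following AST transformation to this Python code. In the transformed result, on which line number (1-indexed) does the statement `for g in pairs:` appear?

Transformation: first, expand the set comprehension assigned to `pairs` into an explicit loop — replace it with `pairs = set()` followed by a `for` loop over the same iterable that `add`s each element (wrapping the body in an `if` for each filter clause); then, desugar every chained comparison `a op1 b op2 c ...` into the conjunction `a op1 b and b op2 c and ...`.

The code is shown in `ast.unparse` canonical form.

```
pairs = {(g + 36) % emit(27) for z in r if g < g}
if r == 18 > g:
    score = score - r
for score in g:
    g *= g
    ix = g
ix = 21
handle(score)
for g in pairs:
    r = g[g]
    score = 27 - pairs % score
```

12

Transformed code:
pairs = set()
for z in r:
    if g < g:
        pairs.add((g + 36) % emit(27))
if r == 18 and 18 > g:
    score = score - r
for score in g:
    g *= g
    ix = g
ix = 21
handle(score)
for g in pairs:
    r = g[g]
    score = 27 - pairs % score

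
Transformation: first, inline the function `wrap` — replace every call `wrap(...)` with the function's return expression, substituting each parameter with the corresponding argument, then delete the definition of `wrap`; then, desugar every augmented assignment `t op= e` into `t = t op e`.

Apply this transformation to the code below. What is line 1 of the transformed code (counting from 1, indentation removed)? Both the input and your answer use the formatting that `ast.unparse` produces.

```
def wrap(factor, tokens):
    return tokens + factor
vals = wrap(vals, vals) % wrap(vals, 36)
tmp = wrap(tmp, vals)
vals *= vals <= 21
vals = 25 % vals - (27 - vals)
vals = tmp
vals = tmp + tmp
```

Transformed code:
vals = (vals + vals) % (36 + vals)
tmp = vals + tmp
vals = vals * (vals <= 21)
vals = 25 % vals - (27 - vals)
vals = tmp
vals = tmp + tmp

vals = (vals + vals) % (36 + vals)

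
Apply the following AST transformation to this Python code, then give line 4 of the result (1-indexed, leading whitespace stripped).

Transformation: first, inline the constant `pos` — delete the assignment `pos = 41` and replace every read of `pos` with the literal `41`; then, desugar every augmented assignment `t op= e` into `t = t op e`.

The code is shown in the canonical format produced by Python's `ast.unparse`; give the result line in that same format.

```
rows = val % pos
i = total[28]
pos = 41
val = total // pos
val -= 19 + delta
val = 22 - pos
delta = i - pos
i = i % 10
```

val = val - (19 + delta)

Transformed code:
rows = val % 41
i = total[28]
val = total // 41
val = val - (19 + delta)
val = 22 - 41
delta = i - 41
i = i % 10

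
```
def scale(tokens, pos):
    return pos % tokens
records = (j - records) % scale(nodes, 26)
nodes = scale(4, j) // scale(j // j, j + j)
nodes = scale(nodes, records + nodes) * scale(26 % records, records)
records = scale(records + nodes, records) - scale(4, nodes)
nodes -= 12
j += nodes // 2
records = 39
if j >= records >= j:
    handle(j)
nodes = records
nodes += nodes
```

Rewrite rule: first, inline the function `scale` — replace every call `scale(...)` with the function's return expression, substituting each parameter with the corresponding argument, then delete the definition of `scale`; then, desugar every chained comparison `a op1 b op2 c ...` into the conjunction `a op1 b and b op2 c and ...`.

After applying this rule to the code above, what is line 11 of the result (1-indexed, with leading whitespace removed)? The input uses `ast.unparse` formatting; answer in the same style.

Transformed code:
records = (j - records) % (26 % nodes)
nodes = j % 4 // ((j + j) % (j // j))
nodes = (records + nodes) % nodes * (records % (26 % records))
records = records % (records + nodes) - nodes % 4
nodes -= 12
j += nodes // 2
records = 39
if j >= records and records >= j:
    handle(j)
nodes = records
nodes += nodes

nodes += nodes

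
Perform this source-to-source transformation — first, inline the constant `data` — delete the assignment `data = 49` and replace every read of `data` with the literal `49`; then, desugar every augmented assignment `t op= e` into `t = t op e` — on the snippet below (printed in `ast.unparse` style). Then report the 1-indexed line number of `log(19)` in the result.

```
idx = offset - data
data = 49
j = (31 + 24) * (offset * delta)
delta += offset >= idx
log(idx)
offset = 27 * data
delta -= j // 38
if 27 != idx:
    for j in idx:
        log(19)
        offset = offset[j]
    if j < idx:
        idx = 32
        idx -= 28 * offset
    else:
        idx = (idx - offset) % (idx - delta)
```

Transformed code:
idx = offset - 49
j = (31 + 24) * (offset * delta)
delta = delta + (offset >= idx)
log(idx)
offset = 27 * 49
delta = delta - j // 38
if 27 != idx:
    for j in idx:
        log(19)
        offset = offset[j]
    if j < idx:
        idx = 32
        idx = idx - 28 * offset
    else:
        idx = (idx - offset) % (idx - delta)

9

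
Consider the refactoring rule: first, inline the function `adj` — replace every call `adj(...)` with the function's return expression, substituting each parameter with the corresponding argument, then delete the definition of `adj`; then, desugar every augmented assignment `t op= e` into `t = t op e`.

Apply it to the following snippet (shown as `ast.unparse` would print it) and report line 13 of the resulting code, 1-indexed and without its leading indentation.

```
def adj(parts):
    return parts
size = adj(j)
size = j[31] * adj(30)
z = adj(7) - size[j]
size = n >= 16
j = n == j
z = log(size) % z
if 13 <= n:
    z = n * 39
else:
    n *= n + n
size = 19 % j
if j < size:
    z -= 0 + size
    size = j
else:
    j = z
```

z = z - (0 + size)

Transformed code:
size = j
size = j[31] * 30
z = 7 - size[j]
size = n >= 16
j = n == j
z = log(size) % z
if 13 <= n:
    z = n * 39
else:
    n = n * (n + n)
size = 19 % j
if j < size:
    z = z - (0 + size)
    size = j
else:
    j = z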